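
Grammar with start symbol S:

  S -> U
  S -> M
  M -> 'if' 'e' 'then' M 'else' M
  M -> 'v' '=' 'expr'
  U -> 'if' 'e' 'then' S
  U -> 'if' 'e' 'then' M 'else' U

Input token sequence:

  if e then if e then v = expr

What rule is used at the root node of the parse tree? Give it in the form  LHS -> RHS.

S -> U

[S [U if e then [S [U if e then [S [M v = expr]]]]]]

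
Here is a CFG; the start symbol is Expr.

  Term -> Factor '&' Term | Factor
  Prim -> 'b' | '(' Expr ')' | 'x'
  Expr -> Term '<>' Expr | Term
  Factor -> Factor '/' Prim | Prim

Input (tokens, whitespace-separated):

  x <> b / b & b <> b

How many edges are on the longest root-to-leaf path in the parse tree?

[Expr [Term [Factor [Prim x]]] <> [Expr [Term [Factor [Factor [Prim b]] / [Prim b]] & [Term [Factor [Prim b]]]] <> [Expr [Term [Factor [Prim b]]]]]]

6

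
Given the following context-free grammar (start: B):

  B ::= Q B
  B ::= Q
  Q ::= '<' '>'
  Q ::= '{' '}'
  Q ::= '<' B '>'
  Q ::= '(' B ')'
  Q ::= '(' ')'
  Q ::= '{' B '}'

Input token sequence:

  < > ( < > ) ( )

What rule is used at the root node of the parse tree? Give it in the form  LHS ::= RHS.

B ::= Q B

[B [Q < >] [B [Q ( [B [Q < >]] )] [B [Q ( )]]]]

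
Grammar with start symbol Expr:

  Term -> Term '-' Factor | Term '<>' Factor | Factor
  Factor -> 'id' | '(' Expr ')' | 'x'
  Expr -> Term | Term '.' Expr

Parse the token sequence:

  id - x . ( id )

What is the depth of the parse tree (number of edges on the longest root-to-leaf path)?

[Expr [Term [Term [Factor id]] - [Factor x]] . [Expr [Term [Factor ( [Expr [Term [Factor id]]] )]]]]

7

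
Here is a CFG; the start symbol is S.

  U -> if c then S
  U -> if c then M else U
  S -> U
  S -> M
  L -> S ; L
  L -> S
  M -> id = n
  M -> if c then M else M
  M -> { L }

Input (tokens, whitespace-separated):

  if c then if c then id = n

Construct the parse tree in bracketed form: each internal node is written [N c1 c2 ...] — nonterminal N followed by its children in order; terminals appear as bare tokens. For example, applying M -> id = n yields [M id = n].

S
U
if c then S
if c then U
if c then if c then S
if c then if c then M
if c then if c then id = n

[S [U if c then [S [U if c then [S [M id = n]]]]]]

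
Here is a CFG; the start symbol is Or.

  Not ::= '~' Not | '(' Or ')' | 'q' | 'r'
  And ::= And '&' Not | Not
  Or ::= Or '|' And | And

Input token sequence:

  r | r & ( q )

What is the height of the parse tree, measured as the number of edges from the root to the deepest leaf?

[Or [Or [And [Not r]]] | [And [And [Not r]] & [Not ( [Or [And [Not q]]] )]]]

6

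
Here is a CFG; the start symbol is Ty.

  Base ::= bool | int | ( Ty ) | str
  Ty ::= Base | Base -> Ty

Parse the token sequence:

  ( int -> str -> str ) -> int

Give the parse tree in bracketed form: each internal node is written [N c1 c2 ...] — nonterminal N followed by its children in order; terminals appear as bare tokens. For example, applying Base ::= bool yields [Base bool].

Ty
Base -> Ty
( Ty ) -> Ty
( Base -> Ty ) -> Ty
( int -> Ty ) -> Ty
( int -> Base -> Ty ) -> Ty
( int -> str -> Ty ) -> Ty
( int -> str -> Base ) -> Ty
( int -> str -> str ) -> Ty
( int -> str -> str ) -> Base
( int -> str -> str ) -> int

[Ty [Base ( [Ty [Base int] -> [Ty [Base str] -> [Ty [Base str]]]] )] -> [Ty [Base int]]]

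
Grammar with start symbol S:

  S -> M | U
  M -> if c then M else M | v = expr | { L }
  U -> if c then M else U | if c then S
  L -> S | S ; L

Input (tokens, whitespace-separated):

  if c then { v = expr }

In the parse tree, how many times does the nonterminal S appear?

[S [U if c then [S [M { [L [S [M v = expr]]] }]]]]

3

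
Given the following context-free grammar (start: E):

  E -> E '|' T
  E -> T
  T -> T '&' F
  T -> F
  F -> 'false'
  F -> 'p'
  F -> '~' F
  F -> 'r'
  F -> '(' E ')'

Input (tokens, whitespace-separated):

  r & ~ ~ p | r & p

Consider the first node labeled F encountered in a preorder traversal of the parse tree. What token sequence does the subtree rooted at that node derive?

[E [E [T [T [F r]] & [F ~ [F ~ [F p]]]]] | [T [T [F r]] & [F p]]]

r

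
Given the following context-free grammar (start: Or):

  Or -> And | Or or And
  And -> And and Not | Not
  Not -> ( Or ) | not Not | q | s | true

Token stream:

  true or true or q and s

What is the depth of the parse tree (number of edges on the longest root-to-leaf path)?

[Or [Or [Or [And [Not true]]] or [And [Not true]]] or [And [And [Not q]] and [Not s]]]

5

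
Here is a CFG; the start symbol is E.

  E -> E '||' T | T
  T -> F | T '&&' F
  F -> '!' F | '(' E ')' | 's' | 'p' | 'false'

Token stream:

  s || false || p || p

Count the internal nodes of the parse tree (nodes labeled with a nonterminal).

[E [E [E [E [T [F s]]] || [T [F false]]] || [T [F p]]] || [T [F p]]]

12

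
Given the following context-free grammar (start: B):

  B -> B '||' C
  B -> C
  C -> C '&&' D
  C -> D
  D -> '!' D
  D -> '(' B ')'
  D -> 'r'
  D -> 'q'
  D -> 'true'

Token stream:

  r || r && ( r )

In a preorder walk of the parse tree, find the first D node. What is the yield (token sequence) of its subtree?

r

[B [B [C [D r]]] || [C [C [D r]] && [D ( [B [C [D r]]] )]]]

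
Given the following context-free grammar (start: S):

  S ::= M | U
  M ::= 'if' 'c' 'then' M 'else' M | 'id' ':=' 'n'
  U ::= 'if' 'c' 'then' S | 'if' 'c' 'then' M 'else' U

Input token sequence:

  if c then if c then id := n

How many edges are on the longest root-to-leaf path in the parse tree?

[S [U if c then [S [U if c then [S [M id := n]]]]]]

6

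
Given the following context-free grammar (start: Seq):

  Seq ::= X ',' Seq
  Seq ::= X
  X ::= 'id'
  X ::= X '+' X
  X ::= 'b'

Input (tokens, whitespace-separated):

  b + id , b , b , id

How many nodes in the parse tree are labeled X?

[Seq [X [X b] + [X id]] , [Seq [X b] , [Seq [X b] , [Seq [X id]]]]]

6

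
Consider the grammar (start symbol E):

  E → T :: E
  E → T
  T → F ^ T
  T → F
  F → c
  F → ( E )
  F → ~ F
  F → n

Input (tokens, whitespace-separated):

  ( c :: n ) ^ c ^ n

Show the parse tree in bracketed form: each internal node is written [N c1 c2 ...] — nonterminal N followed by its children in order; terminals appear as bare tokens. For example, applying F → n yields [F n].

[E [T [F ( [E [T [F c]] :: [E [T [F n]]]] )] ^ [T [F c] ^ [T [F n]]]]]

E
T
F ^ T
( E ) ^ T
( T :: E ) ^ T
( F :: E ) ^ T
( c :: E ) ^ T
( c :: T ) ^ T
( c :: F ) ^ T
( c :: n ) ^ T
( c :: n ) ^ F ^ T
( c :: n ) ^ c ^ T
( c :: n ) ^ c ^ F
( c :: n ) ^ c ^ n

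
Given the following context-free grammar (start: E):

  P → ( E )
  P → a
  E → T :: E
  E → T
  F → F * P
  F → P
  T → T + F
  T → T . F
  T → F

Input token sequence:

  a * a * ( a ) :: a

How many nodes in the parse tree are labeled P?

5

[E [T [F [F [F [P a]] * [P a]] * [P ( [E [T [F [P a]]]] )]]] :: [E [T [F [P a]]]]]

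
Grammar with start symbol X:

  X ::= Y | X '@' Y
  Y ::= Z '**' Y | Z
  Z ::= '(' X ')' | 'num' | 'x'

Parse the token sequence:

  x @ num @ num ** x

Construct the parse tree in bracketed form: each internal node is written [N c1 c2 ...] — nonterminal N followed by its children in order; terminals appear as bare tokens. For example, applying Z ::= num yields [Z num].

[X [X [X [Y [Z x]]] @ [Y [Z num]]] @ [Y [Z num] ** [Y [Z x]]]]

X
X @ Y
X @ Y @ Y
Y @ Y @ Y
Z @ Y @ Y
x @ Y @ Y
x @ Z @ Y
x @ num @ Y
x @ num @ Z ** Y
x @ num @ num ** Y
x @ num @ num ** Z
x @ num @ num ** x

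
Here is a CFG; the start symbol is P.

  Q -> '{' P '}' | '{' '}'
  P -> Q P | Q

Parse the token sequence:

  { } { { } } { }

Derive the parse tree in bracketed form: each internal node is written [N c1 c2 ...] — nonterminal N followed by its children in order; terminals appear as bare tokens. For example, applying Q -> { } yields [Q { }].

[P [Q { }] [P [Q { [P [Q { }]] }] [P [Q { }]]]]

P
Q P
{ } P
{ } Q P
{ } { P } P
{ } { Q } P
{ } { { } } P
{ } { { } } Q
{ } { { } } { }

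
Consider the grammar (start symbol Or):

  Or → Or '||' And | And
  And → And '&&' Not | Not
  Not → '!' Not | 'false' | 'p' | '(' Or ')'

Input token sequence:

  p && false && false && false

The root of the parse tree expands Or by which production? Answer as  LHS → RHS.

Or → And

[Or [And [And [And [And [Not p]] && [Not false]] && [Not false]] && [Not false]]]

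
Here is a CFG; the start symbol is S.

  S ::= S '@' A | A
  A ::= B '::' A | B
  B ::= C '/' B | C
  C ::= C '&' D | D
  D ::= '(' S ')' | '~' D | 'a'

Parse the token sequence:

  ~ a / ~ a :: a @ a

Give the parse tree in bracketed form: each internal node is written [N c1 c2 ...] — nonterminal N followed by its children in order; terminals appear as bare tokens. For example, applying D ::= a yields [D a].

S
S @ A
A @ A
B :: A @ A
C / B :: A @ A
D / B :: A @ A
~ D / B :: A @ A
~ a / B :: A @ A
~ a / C :: A @ A
~ a / D :: A @ A
~ a / ~ D :: A @ A
~ a / ~ a :: A @ A
~ a / ~ a :: B @ A
~ a / ~ a :: C @ A
~ a / ~ a :: D @ A
~ a / ~ a :: a @ A
~ a / ~ a :: a @ B
~ a / ~ a :: a @ C
~ a / ~ a :: a @ D
~ a / ~ a :: a @ a

[S [S [A [B [C [D ~ [D a]]] / [B [C [D ~ [D a]]]]] :: [A [B [C [D a]]]]]] @ [A [B [C [D a]]]]]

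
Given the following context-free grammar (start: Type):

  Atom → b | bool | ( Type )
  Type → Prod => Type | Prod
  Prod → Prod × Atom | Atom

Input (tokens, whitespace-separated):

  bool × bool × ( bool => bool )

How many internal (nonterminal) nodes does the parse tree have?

13

[Type [Prod [Prod [Prod [Atom bool]] × [Atom bool]] × [Atom ( [Type [Prod [Atom bool]] => [Type [Prod [Atom bool]]]] )]]]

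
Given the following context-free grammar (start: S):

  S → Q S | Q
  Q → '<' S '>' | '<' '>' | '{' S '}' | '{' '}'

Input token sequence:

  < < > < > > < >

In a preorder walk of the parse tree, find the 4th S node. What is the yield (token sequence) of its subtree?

[S [Q < [S [Q < >] [S [Q < >]]] >] [S [Q < >]]]

< >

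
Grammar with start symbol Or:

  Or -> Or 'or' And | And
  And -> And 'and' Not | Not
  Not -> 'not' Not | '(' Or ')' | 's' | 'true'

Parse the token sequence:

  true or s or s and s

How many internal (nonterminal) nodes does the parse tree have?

[Or [Or [Or [And [Not true]]] or [And [Not s]]] or [And [And [Not s]] and [Not s]]]

11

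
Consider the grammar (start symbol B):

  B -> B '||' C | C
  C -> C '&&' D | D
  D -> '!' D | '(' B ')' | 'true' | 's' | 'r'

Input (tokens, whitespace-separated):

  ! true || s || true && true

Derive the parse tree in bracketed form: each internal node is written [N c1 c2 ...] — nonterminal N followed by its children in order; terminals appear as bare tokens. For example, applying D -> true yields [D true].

B
B || C
B || C || C
C || C || C
D || C || C
! D || C || C
! true || C || C
! true || D || C
! true || s || C
! true || s || C && D
! true || s || D && D
! true || s || true && D
! true || s || true && true

[B [B [B [C [D ! [D true]]]] || [C [D s]]] || [C [C [D true]] && [D true]]]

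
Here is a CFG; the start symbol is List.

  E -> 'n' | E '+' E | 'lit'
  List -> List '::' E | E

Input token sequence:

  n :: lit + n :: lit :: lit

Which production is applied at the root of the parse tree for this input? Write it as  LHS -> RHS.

[List [List [List [List [E n]] :: [E [E lit] + [E n]]] :: [E lit]] :: [E lit]]

List -> List '::' E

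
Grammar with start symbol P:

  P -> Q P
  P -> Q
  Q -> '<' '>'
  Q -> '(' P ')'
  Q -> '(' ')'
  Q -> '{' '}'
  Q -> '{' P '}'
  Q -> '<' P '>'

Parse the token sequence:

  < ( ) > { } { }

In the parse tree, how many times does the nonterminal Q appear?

[P [Q < [P [Q ( )]] >] [P [Q { }] [P [Q { }]]]]

4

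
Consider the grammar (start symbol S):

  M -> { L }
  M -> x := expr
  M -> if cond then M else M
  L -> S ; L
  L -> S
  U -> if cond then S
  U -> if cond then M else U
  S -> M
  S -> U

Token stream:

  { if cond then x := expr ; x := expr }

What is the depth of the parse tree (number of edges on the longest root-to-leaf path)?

[S [M { [L [S [U if cond then [S [M x := expr]]]] ; [L [S [M x := expr]]]] }]]

7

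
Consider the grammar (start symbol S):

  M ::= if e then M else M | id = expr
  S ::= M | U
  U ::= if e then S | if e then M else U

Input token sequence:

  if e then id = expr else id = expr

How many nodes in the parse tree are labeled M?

3

[S [M if e then [M id = expr] else [M id = expr]]]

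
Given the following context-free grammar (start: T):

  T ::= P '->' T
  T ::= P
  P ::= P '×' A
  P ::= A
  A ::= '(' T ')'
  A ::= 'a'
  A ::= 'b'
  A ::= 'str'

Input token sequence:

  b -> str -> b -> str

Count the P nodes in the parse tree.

4

[T [P [A b]] -> [T [P [A str]] -> [T [P [A b]] -> [T [P [A str]]]]]]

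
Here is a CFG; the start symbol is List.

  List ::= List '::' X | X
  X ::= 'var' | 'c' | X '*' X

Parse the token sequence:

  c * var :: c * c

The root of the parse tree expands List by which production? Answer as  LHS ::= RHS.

List ::= List '::' X

[List [List [X [X c] * [X var]]] :: [X [X c] * [X c]]]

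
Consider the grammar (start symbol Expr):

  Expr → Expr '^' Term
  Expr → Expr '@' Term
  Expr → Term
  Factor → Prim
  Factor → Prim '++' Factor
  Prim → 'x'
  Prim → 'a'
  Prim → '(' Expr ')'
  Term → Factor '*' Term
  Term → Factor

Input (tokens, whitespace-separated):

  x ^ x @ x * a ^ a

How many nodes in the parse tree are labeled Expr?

[Expr [Expr [Expr [Expr [Term [Factor [Prim x]]]] ^ [Term [Factor [Prim x]]]] @ [Term [Factor [Prim x]] * [Term [Factor [Prim a]]]]] ^ [Term [Factor [Prim a]]]]

4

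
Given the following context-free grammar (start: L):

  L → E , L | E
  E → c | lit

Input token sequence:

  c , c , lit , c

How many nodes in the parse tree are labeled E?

4

[L [E c] , [L [E c] , [L [E lit] , [L [E c]]]]]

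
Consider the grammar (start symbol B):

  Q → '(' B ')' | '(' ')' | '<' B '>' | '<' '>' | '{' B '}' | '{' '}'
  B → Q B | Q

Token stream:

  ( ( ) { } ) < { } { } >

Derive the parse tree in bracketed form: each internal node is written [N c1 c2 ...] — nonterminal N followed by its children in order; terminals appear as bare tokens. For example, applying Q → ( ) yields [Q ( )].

[B [Q ( [B [Q ( )] [B [Q { }]]] )] [B [Q < [B [Q { }] [B [Q { }]]] >]]]

B
Q B
( B ) B
( Q B ) B
( ( ) B ) B
( ( ) Q ) B
( ( ) { } ) B
( ( ) { } ) Q
( ( ) { } ) < B >
( ( ) { } ) < Q B >
( ( ) { } ) < { } B >
( ( ) { } ) < { } Q >
( ( ) { } ) < { } { } >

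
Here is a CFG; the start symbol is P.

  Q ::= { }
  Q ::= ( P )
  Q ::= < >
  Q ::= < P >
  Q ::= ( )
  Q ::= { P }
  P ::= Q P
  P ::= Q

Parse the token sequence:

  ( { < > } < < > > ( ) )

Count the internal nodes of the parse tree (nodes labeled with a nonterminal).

12

[P [Q ( [P [Q { [P [Q < >]] }] [P [Q < [P [Q < >]] >] [P [Q ( )]]]] )]]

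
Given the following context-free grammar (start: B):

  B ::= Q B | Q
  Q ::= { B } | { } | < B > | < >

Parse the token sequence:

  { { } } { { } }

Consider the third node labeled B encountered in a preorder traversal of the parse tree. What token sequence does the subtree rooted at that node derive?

{ { } }

[B [Q { [B [Q { }]] }] [B [Q { [B [Q { }]] }]]]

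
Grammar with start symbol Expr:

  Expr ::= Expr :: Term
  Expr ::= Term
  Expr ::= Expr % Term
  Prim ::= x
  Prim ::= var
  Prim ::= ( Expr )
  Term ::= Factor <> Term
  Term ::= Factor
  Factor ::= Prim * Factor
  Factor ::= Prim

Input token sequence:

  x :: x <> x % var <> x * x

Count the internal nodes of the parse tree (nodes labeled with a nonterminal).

20

[Expr [Expr [Expr [Term [Factor [Prim x]]]] :: [Term [Factor [Prim x]] <> [Term [Factor [Prim x]]]]] % [Term [Factor [Prim var]] <> [Term [Factor [Prim x] * [Factor [Prim x]]]]]]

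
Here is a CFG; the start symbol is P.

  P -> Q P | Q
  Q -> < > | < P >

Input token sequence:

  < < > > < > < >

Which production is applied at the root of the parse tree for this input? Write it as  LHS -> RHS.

[P [Q < [P [Q < >]] >] [P [Q < >] [P [Q < >]]]]

P -> Q P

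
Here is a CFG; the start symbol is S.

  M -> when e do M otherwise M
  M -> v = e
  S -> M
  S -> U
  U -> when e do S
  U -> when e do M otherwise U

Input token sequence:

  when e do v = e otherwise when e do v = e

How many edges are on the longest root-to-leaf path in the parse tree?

[S [U when e do [M v = e] otherwise [U when e do [S [M v = e]]]]]

5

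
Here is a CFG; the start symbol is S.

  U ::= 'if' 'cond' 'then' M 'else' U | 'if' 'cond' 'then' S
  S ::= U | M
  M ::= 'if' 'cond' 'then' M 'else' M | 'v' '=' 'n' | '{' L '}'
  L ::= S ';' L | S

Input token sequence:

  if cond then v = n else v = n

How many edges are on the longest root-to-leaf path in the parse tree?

[S [M if cond then [M v = n] else [M v = n]]]

3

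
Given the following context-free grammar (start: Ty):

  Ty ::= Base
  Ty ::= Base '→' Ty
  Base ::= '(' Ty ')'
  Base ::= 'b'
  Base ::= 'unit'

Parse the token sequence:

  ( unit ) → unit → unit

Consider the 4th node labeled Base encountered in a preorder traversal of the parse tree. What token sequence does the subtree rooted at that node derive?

unit

[Ty [Base ( [Ty [Base unit]] )] → [Ty [Base unit] → [Ty [Base unit]]]]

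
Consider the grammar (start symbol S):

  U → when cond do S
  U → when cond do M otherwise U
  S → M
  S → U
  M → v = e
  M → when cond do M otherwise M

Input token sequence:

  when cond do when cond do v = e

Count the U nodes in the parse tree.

[S [U when cond do [S [U when cond do [S [M v = e]]]]]]

2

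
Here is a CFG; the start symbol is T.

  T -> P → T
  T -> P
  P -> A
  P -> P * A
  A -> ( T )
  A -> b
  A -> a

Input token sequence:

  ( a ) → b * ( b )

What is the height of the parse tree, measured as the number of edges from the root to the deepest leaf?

[T [P [A ( [T [P [A a]]] )]] → [T [P [P [A b]] * [A ( [T [P [A b]]] )]]]]

7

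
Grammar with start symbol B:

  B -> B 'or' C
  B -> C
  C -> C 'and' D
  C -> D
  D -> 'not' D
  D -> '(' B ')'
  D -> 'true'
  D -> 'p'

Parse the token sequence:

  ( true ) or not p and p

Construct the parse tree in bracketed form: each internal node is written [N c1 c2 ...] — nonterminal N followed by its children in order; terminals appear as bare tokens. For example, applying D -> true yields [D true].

B
B or C
C or C
D or C
( B ) or C
( C ) or C
( D ) or C
( true ) or C
( true ) or C and D
( true ) or D and D
( true ) or not D and D
( true ) or not p and D
( true ) or not p and p

[B [B [C [D ( [B [C [D true]]] )]]] or [C [C [D not [D p]]] and [D p]]]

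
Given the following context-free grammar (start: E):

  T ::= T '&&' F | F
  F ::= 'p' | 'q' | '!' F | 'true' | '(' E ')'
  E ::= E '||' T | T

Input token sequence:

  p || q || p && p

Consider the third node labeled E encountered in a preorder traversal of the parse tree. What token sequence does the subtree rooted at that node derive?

p

[E [E [E [T [F p]]] || [T [F q]]] || [T [T [F p]] && [F p]]]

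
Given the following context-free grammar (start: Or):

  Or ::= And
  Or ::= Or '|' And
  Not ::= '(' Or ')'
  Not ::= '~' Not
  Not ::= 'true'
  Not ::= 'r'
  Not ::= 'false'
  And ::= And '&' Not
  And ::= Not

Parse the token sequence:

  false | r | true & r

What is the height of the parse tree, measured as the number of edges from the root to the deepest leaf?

[Or [Or [Or [And [Not false]]] | [And [Not r]]] | [And [And [Not true]] & [Not r]]]

5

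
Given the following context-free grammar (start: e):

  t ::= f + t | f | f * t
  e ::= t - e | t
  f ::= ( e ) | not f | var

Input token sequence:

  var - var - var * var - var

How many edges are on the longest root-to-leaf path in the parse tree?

6

[e [t [f var]] - [e [t [f var]] - [e [t [f var] * [t [f var]]] - [e [t [f var]]]]]]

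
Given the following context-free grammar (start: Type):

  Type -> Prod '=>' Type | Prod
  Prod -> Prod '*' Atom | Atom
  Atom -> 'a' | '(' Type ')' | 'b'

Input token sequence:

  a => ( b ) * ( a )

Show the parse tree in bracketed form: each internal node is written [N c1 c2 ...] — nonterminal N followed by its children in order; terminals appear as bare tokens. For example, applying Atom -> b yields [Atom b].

[Type [Prod [Atom a]] => [Type [Prod [Prod [Atom ( [Type [Prod [Atom b]]] )]] * [Atom ( [Type [Prod [Atom a]]] )]]]]

Type
Prod => Type
Atom => Type
a => Type
a => Prod
a => Prod * Atom
a => Atom * Atom
a => ( Type ) * Atom
a => ( Prod ) * Atom
a => ( Atom ) * Atom
a => ( b ) * Atom
a => ( b ) * ( Type )
a => ( b ) * ( Prod )
a => ( b ) * ( Atom )
a => ( b ) * ( a )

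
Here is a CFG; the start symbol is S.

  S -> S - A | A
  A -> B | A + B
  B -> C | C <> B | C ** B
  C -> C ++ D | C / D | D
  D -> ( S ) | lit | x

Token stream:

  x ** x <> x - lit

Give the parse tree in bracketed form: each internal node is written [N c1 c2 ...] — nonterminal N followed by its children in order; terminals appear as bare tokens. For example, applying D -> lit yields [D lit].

S
S - A
A - A
B - A
C ** B - A
D ** B - A
x ** B - A
x ** C <> B - A
x ** D <> B - A
x ** x <> B - A
x ** x <> C - A
x ** x <> D - A
x ** x <> x - A
x ** x <> x - B
x ** x <> x - C
x ** x <> x - D
x ** x <> x - lit

[S [S [A [B [C [D x]] ** [B [C [D x]] <> [B [C [D x]]]]]]] - [A [B [C [D lit]]]]]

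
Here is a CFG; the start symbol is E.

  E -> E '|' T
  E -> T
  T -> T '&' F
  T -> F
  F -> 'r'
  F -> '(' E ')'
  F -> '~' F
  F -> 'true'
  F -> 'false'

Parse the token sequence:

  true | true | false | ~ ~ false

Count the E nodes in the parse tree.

[E [E [E [E [T [F true]]] | [T [F true]]] | [T [F false]]] | [T [F ~ [F ~ [F false]]]]]

4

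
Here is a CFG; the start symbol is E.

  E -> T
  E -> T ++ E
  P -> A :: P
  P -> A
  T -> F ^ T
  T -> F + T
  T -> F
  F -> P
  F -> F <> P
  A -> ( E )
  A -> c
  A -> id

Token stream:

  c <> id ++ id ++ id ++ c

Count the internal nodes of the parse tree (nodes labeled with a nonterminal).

[E [T [F [F [P [A c]]] <> [P [A id]]]] ++ [E [T [F [P [A id]]]] ++ [E [T [F [P [A id]]]] ++ [E [T [F [P [A c]]]]]]]]

23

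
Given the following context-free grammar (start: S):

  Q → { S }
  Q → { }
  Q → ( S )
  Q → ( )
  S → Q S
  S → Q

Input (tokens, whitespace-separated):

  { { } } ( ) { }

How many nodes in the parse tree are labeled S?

[S [Q { [S [Q { }]] }] [S [Q ( )] [S [Q { }]]]]

4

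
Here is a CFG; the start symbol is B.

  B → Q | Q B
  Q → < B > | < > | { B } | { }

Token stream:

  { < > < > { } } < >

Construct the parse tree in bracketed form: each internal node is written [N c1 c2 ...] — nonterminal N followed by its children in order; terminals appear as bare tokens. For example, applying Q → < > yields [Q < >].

B
Q B
{ B } B
{ Q B } B
{ < > B } B
{ < > Q B } B
{ < > < > B } B
{ < > < > Q } B
{ < > < > { } } B
{ < > < > { } } Q
{ < > < > { } } < >

[B [Q { [B [Q < >] [B [Q < >] [B [Q { }]]]] }] [B [Q < >]]]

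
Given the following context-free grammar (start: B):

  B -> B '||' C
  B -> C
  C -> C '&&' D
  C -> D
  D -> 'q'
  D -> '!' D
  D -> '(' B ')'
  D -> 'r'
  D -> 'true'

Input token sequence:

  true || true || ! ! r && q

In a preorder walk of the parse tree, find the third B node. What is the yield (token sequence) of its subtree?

[B [B [B [C [D true]]] || [C [D true]]] || [C [C [D ! [D ! [D r]]]] && [D q]]]

true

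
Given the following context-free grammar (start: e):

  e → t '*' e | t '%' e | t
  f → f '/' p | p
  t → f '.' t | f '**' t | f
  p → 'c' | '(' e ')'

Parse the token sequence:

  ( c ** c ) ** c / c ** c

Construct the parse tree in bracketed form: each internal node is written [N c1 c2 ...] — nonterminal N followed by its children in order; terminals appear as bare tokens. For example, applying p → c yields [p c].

[e [t [f [p ( [e [t [f [p c]] ** [t [f [p c]]]]] )]] ** [t [f [f [p c]] / [p c]] ** [t [f [p c]]]]]]

e
t
f ** t
p ** t
( e ) ** t
( t ) ** t
( f ** t ) ** t
( p ** t ) ** t
( c ** t ) ** t
( c ** f ) ** t
( c ** p ) ** t
( c ** c ) ** t
( c ** c ) ** f ** t
( c ** c ) ** f / p ** t
( c ** c ) ** p / p ** t
( c ** c ) ** c / p ** t
( c ** c ) ** c / c ** t
( c ** c ) ** c / c ** f
( c ** c ) ** c / c ** p
( c ** c ) ** c / c ** c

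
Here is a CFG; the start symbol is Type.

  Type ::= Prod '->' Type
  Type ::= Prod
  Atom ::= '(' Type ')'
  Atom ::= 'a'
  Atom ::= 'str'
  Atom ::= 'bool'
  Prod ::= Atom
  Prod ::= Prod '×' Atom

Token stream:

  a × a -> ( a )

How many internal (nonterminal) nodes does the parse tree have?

11

[Type [Prod [Prod [Atom a]] × [Atom a]] -> [Type [Prod [Atom ( [Type [Prod [Atom a]]] )]]]]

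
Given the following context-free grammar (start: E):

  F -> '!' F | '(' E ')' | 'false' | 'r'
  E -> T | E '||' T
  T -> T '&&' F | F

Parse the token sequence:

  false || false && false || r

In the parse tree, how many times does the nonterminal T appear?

4

[E [E [E [T [F false]]] || [T [T [F false]] && [F false]]] || [T [F r]]]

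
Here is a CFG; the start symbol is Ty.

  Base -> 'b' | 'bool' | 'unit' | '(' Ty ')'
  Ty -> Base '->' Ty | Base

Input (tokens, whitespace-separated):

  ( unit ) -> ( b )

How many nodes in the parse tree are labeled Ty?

4

[Ty [Base ( [Ty [Base unit]] )] -> [Ty [Base ( [Ty [Base b]] )]]]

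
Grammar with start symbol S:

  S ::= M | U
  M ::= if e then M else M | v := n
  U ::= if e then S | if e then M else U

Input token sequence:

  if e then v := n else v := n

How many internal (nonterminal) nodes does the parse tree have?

4

[S [M if e then [M v := n] else [M v := n]]]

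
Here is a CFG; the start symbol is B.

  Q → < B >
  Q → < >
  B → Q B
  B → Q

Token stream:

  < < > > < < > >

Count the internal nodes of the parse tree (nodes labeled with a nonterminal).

8

[B [Q < [B [Q < >]] >] [B [Q < [B [Q < >]] >]]]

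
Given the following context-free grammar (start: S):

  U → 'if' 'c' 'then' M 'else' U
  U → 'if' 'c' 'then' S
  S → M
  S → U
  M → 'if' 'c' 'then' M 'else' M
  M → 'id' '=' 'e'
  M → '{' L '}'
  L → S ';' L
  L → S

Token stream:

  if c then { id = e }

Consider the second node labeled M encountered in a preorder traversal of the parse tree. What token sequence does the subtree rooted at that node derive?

id = e

[S [U if c then [S [M { [L [S [M id = e]]] }]]]]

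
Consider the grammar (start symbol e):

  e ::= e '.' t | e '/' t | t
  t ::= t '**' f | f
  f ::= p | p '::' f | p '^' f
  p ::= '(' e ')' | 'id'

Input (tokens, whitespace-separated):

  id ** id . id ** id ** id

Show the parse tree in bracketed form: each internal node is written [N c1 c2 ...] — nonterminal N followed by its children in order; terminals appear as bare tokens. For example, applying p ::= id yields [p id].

[e [e [t [t [f [p id]]] ** [f [p id]]]] . [t [t [t [f [p id]]] ** [f [p id]]] ** [f [p id]]]]

e
e . t
t . t
t ** f . t
f ** f . t
p ** f . t
id ** f . t
id ** p . t
id ** id . t
id ** id . t ** f
id ** id . t ** f ** f
id ** id . f ** f ** f
id ** id . p ** f ** f
id ** id . id ** f ** f
id ** id . id ** p ** f
id ** id . id ** id ** f
id ** id . id ** id ** p
id ** id . id ** id ** id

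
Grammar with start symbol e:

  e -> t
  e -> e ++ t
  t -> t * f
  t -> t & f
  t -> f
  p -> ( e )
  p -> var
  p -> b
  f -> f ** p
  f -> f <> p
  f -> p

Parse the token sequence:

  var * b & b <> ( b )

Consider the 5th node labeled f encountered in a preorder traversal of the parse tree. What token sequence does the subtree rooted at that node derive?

[e [t [t [t [f [p var]]] * [f [p b]]] & [f [f [p b]] <> [p ( [e [t [f [p b]]]] )]]]]

b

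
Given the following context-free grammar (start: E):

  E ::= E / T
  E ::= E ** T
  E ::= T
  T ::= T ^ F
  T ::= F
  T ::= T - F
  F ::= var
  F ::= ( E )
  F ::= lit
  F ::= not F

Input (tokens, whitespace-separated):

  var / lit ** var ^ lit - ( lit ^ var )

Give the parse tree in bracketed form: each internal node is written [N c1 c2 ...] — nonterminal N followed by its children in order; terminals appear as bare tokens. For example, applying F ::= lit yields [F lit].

E
E ** T
E / T ** T
T / T ** T
F / T ** T
var / T ** T
var / F ** T
var / lit ** T
var / lit ** T - F
var / lit ** T ^ F - F
var / lit ** F ^ F - F
var / lit ** var ^ F - F
var / lit ** var ^ lit - F
var / lit ** var ^ lit - ( E )
var / lit ** var ^ lit - ( T )
var / lit ** var ^ lit - ( T ^ F )
var / lit ** var ^ lit - ( F ^ F )
var / lit ** var ^ lit - ( lit ^ F )
var / lit ** var ^ lit - ( lit ^ var )

[E [E [E [T [F var]]] / [T [F lit]]] ** [T [T [T [F var]] ^ [F lit]] - [F ( [E [T [T [F lit]] ^ [F var]]] )]]]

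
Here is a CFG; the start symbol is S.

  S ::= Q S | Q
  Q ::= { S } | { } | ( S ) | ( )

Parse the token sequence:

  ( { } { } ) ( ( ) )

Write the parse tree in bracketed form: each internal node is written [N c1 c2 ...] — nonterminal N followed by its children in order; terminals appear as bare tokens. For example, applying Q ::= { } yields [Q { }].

S
Q S
( S ) S
( Q S ) S
( { } S ) S
( { } Q ) S
( { } { } ) S
( { } { } ) Q
( { } { } ) ( S )
( { } { } ) ( Q )
( { } { } ) ( ( ) )

[S [Q ( [S [Q { }] [S [Q { }]]] )] [S [Q ( [S [Q ( )]] )]]]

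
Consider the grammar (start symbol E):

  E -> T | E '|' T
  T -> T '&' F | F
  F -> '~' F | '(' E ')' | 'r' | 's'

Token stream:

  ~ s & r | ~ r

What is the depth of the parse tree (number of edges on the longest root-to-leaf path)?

6

[E [E [T [T [F ~ [F s]]] & [F r]]] | [T [F ~ [F r]]]]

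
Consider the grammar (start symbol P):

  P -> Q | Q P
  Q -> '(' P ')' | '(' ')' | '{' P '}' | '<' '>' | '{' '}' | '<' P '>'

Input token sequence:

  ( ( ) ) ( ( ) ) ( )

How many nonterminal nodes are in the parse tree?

10

[P [Q ( [P [Q ( )]] )] [P [Q ( [P [Q ( )]] )] [P [Q ( )]]]]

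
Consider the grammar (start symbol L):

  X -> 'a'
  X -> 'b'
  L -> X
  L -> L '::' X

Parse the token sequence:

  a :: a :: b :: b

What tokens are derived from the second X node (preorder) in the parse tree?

[L [L [L [L [X a]] :: [X a]] :: [X b]] :: [X b]]

a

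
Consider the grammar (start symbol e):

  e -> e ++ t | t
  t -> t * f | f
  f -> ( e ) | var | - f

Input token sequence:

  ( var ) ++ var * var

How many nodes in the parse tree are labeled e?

3

[e [e [t [f ( [e [t [f var]]] )]]] ++ [t [t [f var]] * [f var]]]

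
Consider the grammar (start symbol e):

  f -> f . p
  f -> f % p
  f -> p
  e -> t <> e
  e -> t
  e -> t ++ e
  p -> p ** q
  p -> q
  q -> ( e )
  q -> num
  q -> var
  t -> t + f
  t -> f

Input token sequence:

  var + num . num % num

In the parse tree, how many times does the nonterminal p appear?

[e [t [t [f [p [q var]]]] + [f [f [f [p [q num]]] . [p [q num]]] % [p [q num]]]]]

4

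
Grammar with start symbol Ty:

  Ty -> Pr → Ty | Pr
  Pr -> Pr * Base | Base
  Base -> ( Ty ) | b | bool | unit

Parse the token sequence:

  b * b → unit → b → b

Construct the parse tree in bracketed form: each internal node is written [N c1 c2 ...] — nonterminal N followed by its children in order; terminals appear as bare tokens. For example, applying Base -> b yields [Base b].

[Ty [Pr [Pr [Base b]] * [Base b]] → [Ty [Pr [Base unit]] → [Ty [Pr [Base b]] → [Ty [Pr [Base b]]]]]]

Ty
Pr → Ty
Pr * Base → Ty
Base * Base → Ty
b * Base → Ty
b * b → Ty
b * b → Pr → Ty
b * b → Base → Ty
b * b → unit → Ty
b * b → unit → Pr → Ty
b * b → unit → Base → Ty
b * b → unit → b → Ty
b * b → unit → b → Pr
b * b → unit → b → Base
b * b → unit → b → b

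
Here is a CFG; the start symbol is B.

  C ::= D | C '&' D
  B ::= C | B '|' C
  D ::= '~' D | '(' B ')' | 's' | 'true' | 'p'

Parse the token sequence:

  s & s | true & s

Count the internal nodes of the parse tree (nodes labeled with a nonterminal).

10

[B [B [C [C [D s]] & [D s]]] | [C [C [D true]] & [D s]]]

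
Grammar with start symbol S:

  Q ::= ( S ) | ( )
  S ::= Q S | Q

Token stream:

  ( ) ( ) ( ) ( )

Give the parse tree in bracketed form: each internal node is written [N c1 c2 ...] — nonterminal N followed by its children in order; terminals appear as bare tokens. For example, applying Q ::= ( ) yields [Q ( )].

S
Q S
( ) S
( ) Q S
( ) ( ) S
( ) ( ) Q S
( ) ( ) ( ) S
( ) ( ) ( ) Q
( ) ( ) ( ) ( )

[S [Q ( )] [S [Q ( )] [S [Q ( )] [S [Q ( )]]]]]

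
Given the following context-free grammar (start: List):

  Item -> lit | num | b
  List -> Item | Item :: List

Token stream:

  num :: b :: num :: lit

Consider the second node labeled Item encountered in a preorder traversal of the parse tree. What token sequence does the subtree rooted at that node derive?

b

[List [Item num] :: [List [Item b] :: [List [Item num] :: [List [Item lit]]]]]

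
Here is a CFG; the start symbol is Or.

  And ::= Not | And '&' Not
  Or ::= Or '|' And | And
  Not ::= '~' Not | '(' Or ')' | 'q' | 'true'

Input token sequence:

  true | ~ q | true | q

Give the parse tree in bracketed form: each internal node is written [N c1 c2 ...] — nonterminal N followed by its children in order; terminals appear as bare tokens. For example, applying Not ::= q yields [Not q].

Or
Or | And
Or | And | And
Or | And | And | And
And | And | And | And
Not | And | And | And
true | And | And | And
true | Not | And | And
true | ~ Not | And | And
true | ~ q | And | And
true | ~ q | Not | And
true | ~ q | true | And
true | ~ q | true | Not
true | ~ q | true | q

[Or [Or [Or [Or [And [Not true]]] | [And [Not ~ [Not q]]]] | [And [Not true]]] | [And [Not q]]]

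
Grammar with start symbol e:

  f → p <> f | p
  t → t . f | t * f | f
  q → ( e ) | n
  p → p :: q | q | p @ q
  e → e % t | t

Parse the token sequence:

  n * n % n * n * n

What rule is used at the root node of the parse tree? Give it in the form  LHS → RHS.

e → e % t

[e [e [t [t [f [p [q n]]]] * [f [p [q n]]]]] % [t [t [t [f [p [q n]]]] * [f [p [q n]]]] * [f [p [q n]]]]]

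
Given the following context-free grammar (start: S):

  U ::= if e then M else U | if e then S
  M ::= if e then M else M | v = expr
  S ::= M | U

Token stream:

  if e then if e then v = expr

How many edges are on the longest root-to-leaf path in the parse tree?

6

[S [U if e then [S [U if e then [S [M v = expr]]]]]]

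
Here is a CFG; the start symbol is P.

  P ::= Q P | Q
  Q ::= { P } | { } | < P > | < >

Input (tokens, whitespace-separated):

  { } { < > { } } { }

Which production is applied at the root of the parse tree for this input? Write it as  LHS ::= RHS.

P ::= Q P

[P [Q { }] [P [Q { [P [Q < >] [P [Q { }]]] }] [P [Q { }]]]]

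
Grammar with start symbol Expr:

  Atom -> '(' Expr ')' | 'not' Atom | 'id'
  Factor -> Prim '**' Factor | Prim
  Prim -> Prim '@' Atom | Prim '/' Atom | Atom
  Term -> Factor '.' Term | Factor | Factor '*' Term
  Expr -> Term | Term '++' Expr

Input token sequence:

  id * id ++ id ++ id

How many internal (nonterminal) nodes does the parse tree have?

[Expr [Term [Factor [Prim [Atom id]]] * [Term [Factor [Prim [Atom id]]]]] ++ [Expr [Term [Factor [Prim [Atom id]]]] ++ [Expr [Term [Factor [Prim [Atom id]]]]]]]

19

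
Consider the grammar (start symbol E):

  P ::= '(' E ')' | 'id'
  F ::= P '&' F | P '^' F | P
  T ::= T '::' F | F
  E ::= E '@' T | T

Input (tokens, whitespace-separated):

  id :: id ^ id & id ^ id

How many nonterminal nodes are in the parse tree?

13

[E [T [T [F [P id]]] :: [F [P id] ^ [F [P id] & [F [P id] ^ [F [P id]]]]]]]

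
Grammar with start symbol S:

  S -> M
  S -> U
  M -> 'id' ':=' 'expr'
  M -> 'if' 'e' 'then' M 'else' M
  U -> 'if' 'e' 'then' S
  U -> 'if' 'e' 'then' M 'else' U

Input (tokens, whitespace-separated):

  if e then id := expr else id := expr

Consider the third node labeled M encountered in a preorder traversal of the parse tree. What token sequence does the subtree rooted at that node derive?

id := expr

[S [M if e then [M id := expr] else [M id := expr]]]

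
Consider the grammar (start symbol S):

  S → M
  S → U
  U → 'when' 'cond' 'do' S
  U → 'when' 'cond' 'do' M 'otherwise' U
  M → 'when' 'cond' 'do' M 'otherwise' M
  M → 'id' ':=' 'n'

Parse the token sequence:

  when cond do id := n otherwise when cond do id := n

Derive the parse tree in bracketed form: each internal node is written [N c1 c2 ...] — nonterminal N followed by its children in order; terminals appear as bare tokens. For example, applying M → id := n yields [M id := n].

[S [U when cond do [M id := n] otherwise [U when cond do [S [M id := n]]]]]

S
U
when cond do M otherwise U
when cond do id := n otherwise U
when cond do id := n otherwise when cond do S
when cond do id := n otherwise when cond do M
when cond do id := n otherwise when cond do id := n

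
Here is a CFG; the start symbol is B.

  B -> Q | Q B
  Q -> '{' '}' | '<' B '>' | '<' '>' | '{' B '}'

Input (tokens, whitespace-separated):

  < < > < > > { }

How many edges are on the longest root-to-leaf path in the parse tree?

5

[B [Q < [B [Q < >] [B [Q < >]]] >] [B [Q { }]]]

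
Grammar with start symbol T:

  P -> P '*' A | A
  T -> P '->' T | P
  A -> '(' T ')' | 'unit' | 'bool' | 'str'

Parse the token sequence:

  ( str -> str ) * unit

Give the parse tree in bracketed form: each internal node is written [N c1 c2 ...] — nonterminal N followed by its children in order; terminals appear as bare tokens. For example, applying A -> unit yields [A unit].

T
P
P * A
A * A
( T ) * A
( P -> T ) * A
( A -> T ) * A
( str -> T ) * A
( str -> P ) * A
( str -> A ) * A
( str -> str ) * A
( str -> str ) * unit

[T [P [P [A ( [T [P [A str]] -> [T [P [A str]]]] )]] * [A unit]]]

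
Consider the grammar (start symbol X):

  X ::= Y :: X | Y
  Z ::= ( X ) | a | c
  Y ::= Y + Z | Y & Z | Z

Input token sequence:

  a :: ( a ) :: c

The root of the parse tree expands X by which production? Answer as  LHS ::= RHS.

[X [Y [Z a]] :: [X [Y [Z ( [X [Y [Z a]]] )]] :: [X [Y [Z c]]]]]

X ::= Y :: X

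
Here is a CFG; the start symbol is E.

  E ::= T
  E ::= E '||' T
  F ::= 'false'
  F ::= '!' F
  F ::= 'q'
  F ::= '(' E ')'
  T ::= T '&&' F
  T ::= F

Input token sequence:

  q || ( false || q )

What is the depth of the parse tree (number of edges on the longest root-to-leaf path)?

[E [E [T [F q]]] || [T [F ( [E [E [T [F false]]] || [T [F q]]] )]]]

7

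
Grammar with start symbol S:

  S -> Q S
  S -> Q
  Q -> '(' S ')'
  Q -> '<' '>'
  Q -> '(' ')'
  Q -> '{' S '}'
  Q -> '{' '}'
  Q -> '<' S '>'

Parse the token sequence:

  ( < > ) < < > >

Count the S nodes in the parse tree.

[S [Q ( [S [Q < >]] )] [S [Q < [S [Q < >]] >]]]

4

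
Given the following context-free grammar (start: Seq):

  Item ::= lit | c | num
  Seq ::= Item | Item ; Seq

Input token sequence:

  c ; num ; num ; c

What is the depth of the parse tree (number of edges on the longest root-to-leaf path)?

[Seq [Item c] ; [Seq [Item num] ; [Seq [Item num] ; [Seq [Item c]]]]]

5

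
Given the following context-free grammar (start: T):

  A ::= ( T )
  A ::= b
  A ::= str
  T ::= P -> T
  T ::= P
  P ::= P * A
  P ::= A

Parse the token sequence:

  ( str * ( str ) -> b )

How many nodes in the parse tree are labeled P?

[T [P [A ( [T [P [P [A str]] * [A ( [T [P [A str]]] )]] -> [T [P [A b]]]] )]]]

5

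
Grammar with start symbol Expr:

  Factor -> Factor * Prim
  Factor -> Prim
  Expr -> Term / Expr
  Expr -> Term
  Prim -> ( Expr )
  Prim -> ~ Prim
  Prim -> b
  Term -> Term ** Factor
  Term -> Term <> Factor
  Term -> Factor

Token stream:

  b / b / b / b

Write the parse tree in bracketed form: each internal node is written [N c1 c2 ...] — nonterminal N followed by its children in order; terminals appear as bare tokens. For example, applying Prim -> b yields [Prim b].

Expr
Term / Expr
Factor / Expr
Prim / Expr
b / Expr
b / Term / Expr
b / Factor / Expr
b / Prim / Expr
b / b / Expr
b / b / Term / Expr
b / b / Factor / Expr
b / b / Prim / Expr
b / b / b / Expr
b / b / b / Term
b / b / b / Factor
b / b / b / Prim
b / b / b / b

[Expr [Term [Factor [Prim b]]] / [Expr [Term [Factor [Prim b]]] / [Expr [Term [Factor [Prim b]]] / [Expr [Term [Factor [Prim b]]]]]]]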